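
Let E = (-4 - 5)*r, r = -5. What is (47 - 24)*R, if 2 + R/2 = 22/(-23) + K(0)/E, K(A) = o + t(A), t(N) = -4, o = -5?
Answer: -726/5 ≈ -145.20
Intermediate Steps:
K(A) = -9 (K(A) = -5 - 4 = -9)
E = 45 (E = (-4 - 5)*(-5) = -9*(-5) = 45)
R = -726/115 (R = -4 + 2*(22/(-23) - 9/45) = -4 + 2*(22*(-1/23) - 9*1/45) = -4 + 2*(-22/23 - ⅕) = -4 + 2*(-133/115) = -4 - 266/115 = -726/115 ≈ -6.3130)
(47 - 24)*R = (47 - 24)*(-726/115) = 23*(-726/115) = -726/5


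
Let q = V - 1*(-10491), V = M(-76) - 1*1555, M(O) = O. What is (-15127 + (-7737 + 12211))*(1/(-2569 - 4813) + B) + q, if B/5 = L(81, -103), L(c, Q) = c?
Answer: -31783965457/7382 ≈ -4.3056e+6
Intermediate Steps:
V = -1631 (V = -76 - 1*1555 = -76 - 1555 = -1631)
B = 405 (B = 5*81 = 405)
q = 8860 (q = -1631 - 1*(-10491) = -1631 + 10491 = 8860)
(-15127 + (-7737 + 12211))*(1/(-2569 - 4813) + B) + q = (-15127 + (-7737 + 12211))*(1/(-2569 - 4813) + 405) + 8860 = (-15127 + 4474)*(1/(-7382) + 405) + 8860 = -10653*(-1/7382 + 405) + 8860 = -10653*2989709/7382 + 8860 = -31849369977/7382 + 8860 = -31783965457/7382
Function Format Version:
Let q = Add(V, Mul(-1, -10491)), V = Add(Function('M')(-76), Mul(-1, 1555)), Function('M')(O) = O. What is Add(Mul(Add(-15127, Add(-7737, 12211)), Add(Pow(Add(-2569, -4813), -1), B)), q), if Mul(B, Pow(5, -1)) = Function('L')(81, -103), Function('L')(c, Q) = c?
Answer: Rational(-31783965457, 7382) ≈ -4.3056e+6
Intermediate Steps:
V = -1631 (V = Add(-76, Mul(-1, 1555)) = Add(-76, -1555) = -1631)
B = 405 (B = Mul(5, 81) = 405)
q = 8860 (q = Add(-1631, Mul(-1, -10491)) = Add(-1631, 10491) = 8860)
Add(Mul(Add(-15127, Add(-7737, 12211)), Add(Pow(Add(-2569, -4813), -1), B)), q) = Add(Mul(Add(-15127, Add(-7737, 12211)), Add(Pow(Add(-2569, -4813), -1), 405)), 8860) = Add(Mul(Add(-15127, 4474), Add(Pow(-7382, -1), 405)), 8860) = Add(Mul(-10653, Add(Rational(-1, 7382), 405)), 8860) = Add(Mul(-10653, Rational(2989709, 7382)), 8860) = Add(Rational(-31849369977, 7382), 8860) = Rational(-31783965457, 7382)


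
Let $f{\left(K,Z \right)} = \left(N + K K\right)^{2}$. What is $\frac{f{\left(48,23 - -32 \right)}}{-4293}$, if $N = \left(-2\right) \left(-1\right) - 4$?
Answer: $- \frac{5299204}{4293} \approx -1234.4$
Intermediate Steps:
$N = -2$ ($N = 2 - 4 = -2$)
$f{\left(K,Z \right)} = \left(-2 + K^{2}\right)^{2}$ ($f{\left(K,Z \right)} = \left(-2 + K K\right)^{2} = \left(-2 + K^{2}\right)^{2}$)
$\frac{f{\left(48,23 - -32 \right)}}{-4293} = \frac{\left(-2 + 48^{2}\right)^{2}}{-4293} = \left(-2 + 2304\right)^{2} \left(- \frac{1}{4293}\right) = 2302^{2} \left(- \frac{1}{4293}\right) = 5299204 \left(- \frac{1}{4293}\right) = - \frac{5299204}{4293}$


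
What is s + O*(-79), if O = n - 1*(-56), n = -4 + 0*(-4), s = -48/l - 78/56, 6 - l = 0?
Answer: -115287/28 ≈ -4117.4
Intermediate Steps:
l = 6 (l = 6 - 1*0 = 6 + 0 = 6)
s = -263/28 (s = -48/6 - 78/56 = -48*⅙ - 78*1/56 = -8 - 39/28 = -263/28 ≈ -9.3929)
n = -4 (n = -4 + 0 = -4)
O = 52 (O = -4 - 1*(-56) = -4 + 56 = 52)
s + O*(-79) = -263/28 + 52*(-79) = -263/28 - 4108 = -115287/28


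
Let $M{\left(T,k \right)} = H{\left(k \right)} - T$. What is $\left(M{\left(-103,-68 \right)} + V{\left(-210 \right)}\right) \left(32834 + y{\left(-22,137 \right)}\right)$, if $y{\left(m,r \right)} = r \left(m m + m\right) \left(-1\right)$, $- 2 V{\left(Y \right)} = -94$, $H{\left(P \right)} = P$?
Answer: $-2497720$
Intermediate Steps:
$M{\left(T,k \right)} = k - T$
$V{\left(Y \right)} = 47$ ($V{\left(Y \right)} = \left(- \frac{1}{2}\right) \left(-94\right) = 47$)
$y{\left(m,r \right)} = - r \left(m + m^{2}\right)$ ($y{\left(m,r \right)} = r \left(m^{2} + m\right) \left(-1\right) = r \left(m + m^{2}\right) \left(-1\right) = - r \left(m + m^{2}\right)$)
$\left(M{\left(-103,-68 \right)} + V{\left(-210 \right)}\right) \left(32834 + y{\left(-22,137 \right)}\right) = \left(\left(-68 - -103\right) + 47\right) \left(32834 - \left(-22\right) 137 \left(1 - 22\right)\right) = \left(\left(-68 + 103\right) + 47\right) \left(32834 - \left(-22\right) 137 \left(-21\right)\right) = \left(35 + 47\right) \left(32834 - 63294\right) = 82 \left(-30460\right) = -2497720$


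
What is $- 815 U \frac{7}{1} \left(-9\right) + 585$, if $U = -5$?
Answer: $-256140$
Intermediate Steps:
$- 815 U \frac{7}{1} \left(-9\right) + 585 = - 815 - 5 \cdot \frac{7}{1} \left(-9\right) + 585 = - 815 - 5 \cdot 7 \cdot 1 \left(-9\right) + 585 = - 815 \left(-5\right) 7 \left(-9\right) + 585 = - 815 \left(\left(-35\right) \left(-9\right)\right) + 585 = \left(-815\right) 315 + 585 = -256725 + 585 = -256140$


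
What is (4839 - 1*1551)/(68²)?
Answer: 411/578 ≈ 0.71107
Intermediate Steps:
(4839 - 1*1551)/(68²) = (4839 - 1551)/4624 = 3288*(1/4624) = 411/578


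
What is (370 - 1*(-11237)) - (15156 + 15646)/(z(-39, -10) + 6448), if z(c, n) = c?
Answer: 74358461/6409 ≈ 11602.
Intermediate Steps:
(370 - 1*(-11237)) - (15156 + 15646)/(z(-39, -10) + 6448) = (370 - 1*(-11237)) - (15156 + 15646)/(-39 + 6448) = (370 + 11237) - 30802/6409 = 11607 - 30802/6409 = 74358461/6409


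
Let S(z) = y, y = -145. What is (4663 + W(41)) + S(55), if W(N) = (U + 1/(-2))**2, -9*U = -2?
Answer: 1463857/324 ≈ 4518.1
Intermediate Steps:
S(z) = -145
U = 2/9 (U = -1/9*(-2) = 2/9 ≈ 0.22222)
W(N) = 25/324 (W(N) = (2/9 + 1/(-2))**2 = (2/9 - 1/2)**2 = (-5/18)**2 = 25/324)
(4663 + W(41)) + S(55) = (4663 + 25/324) - 145 = 1510837/324 - 145 = 1463857/324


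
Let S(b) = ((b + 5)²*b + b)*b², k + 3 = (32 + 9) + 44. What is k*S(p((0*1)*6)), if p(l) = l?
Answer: 0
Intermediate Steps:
k = 82 (k = -3 + ((32 + 9) + 44) = -3 + (41 + 44) = -3 + 85 = 82)
S(b) = b²*(b + b*(5 + b)²) (S(b) = ((5 + b)²*b + b)*b² = (b*(5 + b)² + b)*b² = (b + b*(5 + b)²)*b² = b²*(b + b*(5 + b)²))
k*S(p((0*1)*6)) = 82*(((0*1)*6)³*(1 + (5 + (0*1)*6)²)) = 82*((0*6)³*(1 + (5 + 0*6)²)) = 82*(0³*(1 + (5 + 0)²)) = 82*(0*(1 + 5²)) = 82*(0*(1 + 25)) = 82*(0*26) = 82*0 = 0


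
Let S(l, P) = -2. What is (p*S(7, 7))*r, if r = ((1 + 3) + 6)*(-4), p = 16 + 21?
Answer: 2960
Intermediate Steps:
p = 37
r = -40 (r = (4 + 6)*(-4) = 10*(-4) = -40)
(p*S(7, 7))*r = (37*(-2))*(-40) = -74*(-40) = 2960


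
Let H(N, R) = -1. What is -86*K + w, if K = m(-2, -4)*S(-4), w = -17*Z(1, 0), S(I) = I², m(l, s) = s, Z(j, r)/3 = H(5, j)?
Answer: 5555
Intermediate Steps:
Z(j, r) = -3 (Z(j, r) = 3*(-1) = -3)
w = 51 (w = -17*(-3) = 51)
K = -64 (K = -4*(-4)² = -4*16 = -64)
-86*K + w = -86*(-64) + 51 = 5504 + 51 = 5555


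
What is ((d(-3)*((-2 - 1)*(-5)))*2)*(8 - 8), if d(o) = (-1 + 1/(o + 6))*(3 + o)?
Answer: 0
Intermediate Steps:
d(o) = (-1 + 1/(6 + o))*(3 + o)
((d(-3)*((-2 - 1)*(-5)))*2)*(8 - 8) = ((((-15 - 1*(-3)² - 8*(-3))/(6 - 3))*((-2 - 1)*(-5)))*2)*(8 - 8) = ((((-15 - 1*9 + 24)/3)*(-3*(-5)))*2)*0 = ((((-15 - 9 + 24)/3)*15)*2)*0 = ((((⅓)*0)*15)*2)*0 = ((0*15)*2)*0 = (0*2)*0 = 0*0 = 0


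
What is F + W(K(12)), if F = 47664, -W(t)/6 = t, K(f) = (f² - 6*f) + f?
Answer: 47160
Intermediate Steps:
K(f) = f² - 5*f
W(t) = -6*t
F + W(K(12)) = 47664 - 72*(-5 + 12) = 47664 - 72*7 = 47664 - 6*84 = 47664 - 504 = 47160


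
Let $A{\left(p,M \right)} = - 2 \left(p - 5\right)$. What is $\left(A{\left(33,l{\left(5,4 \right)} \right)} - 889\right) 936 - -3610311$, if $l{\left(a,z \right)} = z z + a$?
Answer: $2725791$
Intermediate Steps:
$l{\left(a,z \right)} = a + z^{2}$ ($l{\left(a,z \right)} = z^{2} + a = a + z^{2}$)
$A{\left(p,M \right)} = 10 - 2 p$ ($A{\left(p,M \right)} = - 2 \left(p - 5\right) = - 2 \left(-5 + p\right) = 10 - 2 p$)
$\left(A{\left(33,l{\left(5,4 \right)} \right)} - 889\right) 936 - -3610311 = \left(\left(10 - 66\right) - 889\right) 936 - -3610311 = \left(\left(10 - 66\right) - 889\right) 936 + 3610311 = \left(-56 - 889\right) 936 + 3610311 = \left(-945\right) 936 + 3610311 = -884520 + 3610311 = 2725791$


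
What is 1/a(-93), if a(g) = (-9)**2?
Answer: 1/81 ≈ 0.012346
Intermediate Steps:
a(g) = 81
1/a(-93) = 1/81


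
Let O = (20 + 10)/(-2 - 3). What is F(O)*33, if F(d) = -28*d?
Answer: 5544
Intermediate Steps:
O = -6 (O = 30/(-5) = 30*(-1/5) = -6)
F(O)*33 = -28*(-6)*33 = 168*33 = 5544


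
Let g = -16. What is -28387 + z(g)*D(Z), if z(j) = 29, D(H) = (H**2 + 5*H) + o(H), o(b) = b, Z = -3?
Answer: -28648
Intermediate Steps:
D(H) = H**2 + 6*H (D(H) = (H**2 + 5*H) + H = H**2 + 6*H)
-28387 + z(g)*D(Z) = -28387 + 29*(-3*(6 - 3)) = -28387 + 29*(-3*3) = -28387 + 29*(-9) = -28387 - 261 = -28648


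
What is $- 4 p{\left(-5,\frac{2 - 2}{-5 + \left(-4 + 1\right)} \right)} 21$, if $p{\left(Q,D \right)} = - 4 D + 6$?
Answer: $-504$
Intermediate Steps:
$p{\left(Q,D \right)} = 6 - 4 D$
$- 4 p{\left(-5,\frac{2 - 2}{-5 + \left(-4 + 1\right)} \right)} 21 = - 4 \left(6 - 4 \frac{2 - 2}{-5 + \left(-4 + 1\right)}\right) 21 = - 4 \left(6 - 4 \frac{0}{-5 - 3}\right) 21 = - 4 \left(6 - 4 \frac{0}{-8}\right) 21 = - 4 \left(6 - 4 \cdot 0 \left(- \frac{1}{8}\right)\right) 21 = - 4 \left(6 - 0\right) 21 = - 4 \left(6 + 0\right) 21 = \left(-4\right) 6 \cdot 21 = \left(-24\right) 21 = -504$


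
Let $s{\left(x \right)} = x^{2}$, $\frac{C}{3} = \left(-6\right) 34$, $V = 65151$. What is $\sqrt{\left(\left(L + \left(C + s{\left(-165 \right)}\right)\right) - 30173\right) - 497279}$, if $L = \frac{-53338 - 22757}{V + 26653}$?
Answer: $\frac{i \sqrt{1055266316090101}}{45902} \approx 707.7 i$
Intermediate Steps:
$C = -612$ ($C = 3 \left(\left(-6\right) 34\right) = 3 \left(-204\right) = -612$)
$L = - \frac{76095}{91804}$ ($L = \frac{-53338 - 22757}{65151 + 26653} = - \frac{76095}{91804} \approx -0.82889$)
$\sqrt{\left(\left(L + \left(C + s{\left(-165 \right)}\right)\right) - 30173\right) - 497279} = \sqrt{\left(\left(- \frac{76095}{91804} - \left(612 - \left(-165\right)^{2}\right)\right) - 30173\right) - 497279} = \sqrt{\left(\left(- \frac{76095}{91804} + \left(-612 + 27225\right)\right) - 30173\right) - 497279} = \sqrt{\left(\left(- \frac{76095}{91804} + 26613\right) - 30173\right) - 497279} = \sqrt{\left(\frac{2443103757}{91804} - 30173\right) - 497279} = \sqrt{- \frac{326898335}{91804} - 497279} = \sqrt{- \frac{45979099651}{91804}} = \frac{i \sqrt{1055266316090101}}{45902}$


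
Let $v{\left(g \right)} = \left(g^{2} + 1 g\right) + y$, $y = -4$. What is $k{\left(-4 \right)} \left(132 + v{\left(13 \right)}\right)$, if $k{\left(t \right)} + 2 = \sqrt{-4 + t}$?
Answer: $-620 + 620 i \sqrt{2} \approx -620.0 + 876.81 i$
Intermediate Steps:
$v{\left(g \right)} = -4 + g + g^{2}$ ($v{\left(g \right)} = \left(g^{2} + 1 g\right) - 4 = \left(g^{2} + g\right) - 4 = \left(g + g^{2}\right) - 4 = -4 + g + g^{2}$)
$k{\left(t \right)} = -2 + \sqrt{-4 + t}$
$k{\left(-4 \right)} \left(132 + v{\left(13 \right)}\right) = \left(-2 + \sqrt{-4 - 4}\right) \left(132 + \left(-4 + 13 + 13^{2}\right)\right) = \left(-2 + \sqrt{-8}\right) \left(132 + \left(-4 + 13 + 169\right)\right) = \left(-2 + 2 i \sqrt{2}\right) \left(132 + 178\right) = \left(-2 + 2 i \sqrt{2}\right) 310 = -620 + 620 i \sqrt{2}$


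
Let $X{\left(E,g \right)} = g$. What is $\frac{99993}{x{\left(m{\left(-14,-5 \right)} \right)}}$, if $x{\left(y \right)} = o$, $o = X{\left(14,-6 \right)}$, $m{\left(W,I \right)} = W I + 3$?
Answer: $- \frac{33331}{2} \approx -16666.0$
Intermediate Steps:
$m{\left(W,I \right)} = 3 + I W$ ($m{\left(W,I \right)} = I W + 3 = 3 + I W$)
$o = -6$
$x{\left(y \right)} = -6$
$\frac{99993}{x{\left(m{\left(-14,-5 \right)} \right)}} = \frac{99993}{-6} = 99993 \left(- \frac{1}{6}\right) = - \frac{33331}{2}$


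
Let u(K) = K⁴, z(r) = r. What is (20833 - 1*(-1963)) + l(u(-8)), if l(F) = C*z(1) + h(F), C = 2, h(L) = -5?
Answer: 22793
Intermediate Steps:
l(F) = -3 (l(F) = 2*1 - 5 = 2 - 5 = -3)
(20833 - 1*(-1963)) + l(u(-8)) = (20833 - 1*(-1963)) - 3 = (20833 + 1963) - 3 = 22796 - 3 = 22793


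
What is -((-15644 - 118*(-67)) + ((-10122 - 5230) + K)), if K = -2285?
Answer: 25375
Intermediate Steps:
-((-15644 - 118*(-67)) + ((-10122 - 5230) + K)) = -((-15644 - 118*(-67)) + ((-10122 - 5230) - 2285)) = -((-15644 + 7906) + (-15352 - 2285)) = -(-7738 - 17637) = -1*(-25375) = 25375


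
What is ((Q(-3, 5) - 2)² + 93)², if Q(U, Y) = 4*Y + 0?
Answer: 173889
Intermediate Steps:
Q(U, Y) = 4*Y
((Q(-3, 5) - 2)² + 93)² = ((4*5 - 2)² + 93)² = ((20 - 2)² + 93)² = (18² + 93)² = (324 + 93)² = 417² = 173889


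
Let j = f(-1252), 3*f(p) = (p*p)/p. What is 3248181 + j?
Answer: 9743291/3 ≈ 3.2478e+6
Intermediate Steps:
f(p) = p/3 (f(p) = ((p*p)/p)/3 = (p²/p)/3 = p/3)
j = -1252/3 (j = (⅓)*(-1252) = -1252/3 ≈ -417.33)
3248181 + j = 3248181 - 1252/3 = 9743291/3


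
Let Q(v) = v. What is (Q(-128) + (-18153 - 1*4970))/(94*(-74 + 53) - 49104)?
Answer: 23251/51078 ≈ 0.45521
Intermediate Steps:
(Q(-128) + (-18153 - 1*4970))/(94*(-74 + 53) - 49104) = (-128 + (-18153 - 1*4970))/(94*(-74 + 53) - 49104) = (-128 + (-18153 - 4970))/(94*(-21) - 49104) = (-128 - 23123)/(-1974 - 49104) = -23251/(-51078) = -23251*(-1/51078) = 23251/51078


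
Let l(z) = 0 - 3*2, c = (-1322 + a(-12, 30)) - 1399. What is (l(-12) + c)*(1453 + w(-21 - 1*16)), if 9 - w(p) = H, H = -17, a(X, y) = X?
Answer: -4050981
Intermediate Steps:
w(p) = 26 (w(p) = 9 - 1*(-17) = 9 + 17 = 26)
c = -2733 (c = (-1322 - 12) - 1399 = -1334 - 1399 = -2733)
l(z) = -6 (l(z) = 0 - 6 = -6)
(l(-12) + c)*(1453 + w(-21 - 1*16)) = (-6 - 2733)*(1453 + 26) = -2739*1479 = -4050981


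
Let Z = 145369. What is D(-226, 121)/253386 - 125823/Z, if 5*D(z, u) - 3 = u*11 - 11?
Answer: -2527247781/2923370590 ≈ -0.86450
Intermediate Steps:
D(z, u) = -8/5 + 11*u/5 (D(z, u) = ⅗ + (u*11 - 11)/5 = ⅗ + (11*u - 11)/5 = ⅗ + (-11 + 11*u)/5 = ⅗ + (-11/5 + 11*u/5) = -8/5 + 11*u/5)
D(-226, 121)/253386 - 125823/Z = (-8/5 + (11/5)*121)/253386 - 125823/145369 = (-8/5 + 1331/5)*(1/253386) - 125823*1/145369 = (1323/5)*(1/253386) - 125823/145369 = 21/20110 - 125823/145369 = -2527247781/2923370590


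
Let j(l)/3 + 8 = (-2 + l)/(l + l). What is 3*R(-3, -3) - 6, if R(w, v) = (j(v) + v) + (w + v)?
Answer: -195/2 ≈ -97.500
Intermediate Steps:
j(l) = -24 + 3*(-2 + l)/(2*l) (j(l) = -24 + 3*((-2 + l)/(l + l)) = -24 + 3*((-2 + l)/((2*l))) = -24 + 3*((-2 + l)*(1/(2*l))) = -24 + 3*((-2 + l)/(2*l)) = -24 + 3*(-2 + l)/(2*l))
R(w, v) = -45/2 + w - 3/v + 2*v (R(w, v) = ((-45/2 - 3/v) + v) + (w + v) = (-45/2 + v - 3/v) + (v + w) = -45/2 + w - 3/v + 2*v)
3*R(-3, -3) - 6 = 3*(-45/2 - 3 - 3/(-3) + 2*(-3)) - 6 = 3*(-45/2 - 3 - 3*(-⅓) - 6) - 6 = 3*(-45/2 - 3 + 1 - 6) - 6 = 3*(-61/2) - 6 = -183/2 - 6 = -195/2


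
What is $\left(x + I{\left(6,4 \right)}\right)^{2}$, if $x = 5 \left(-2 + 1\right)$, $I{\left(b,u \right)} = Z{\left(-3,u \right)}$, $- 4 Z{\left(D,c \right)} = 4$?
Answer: $36$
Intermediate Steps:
$Z{\left(D,c \right)} = -1$ ($Z{\left(D,c \right)} = \left(- \frac{1}{4}\right) 4 = -1$)
$I{\left(b,u \right)} = -1$
$x = -5$ ($x = 5 \left(-1\right) = -5$)
$\left(x + I{\left(6,4 \right)}\right)^{2} = \left(-5 - 1\right)^{2} = \left(-6\right)^{2} = 36$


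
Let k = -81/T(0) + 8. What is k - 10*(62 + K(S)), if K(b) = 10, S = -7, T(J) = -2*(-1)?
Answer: -1505/2 ≈ -752.50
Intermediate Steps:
T(J) = 2
k = -65/2 (k = -81/2 + 8 = -65/2 ≈ -32.500)
k - 10*(62 + K(S)) = -65/2 - 10*(62 + 10) = -65/2 - 10*72 = -65/2 - 720 = -1505/2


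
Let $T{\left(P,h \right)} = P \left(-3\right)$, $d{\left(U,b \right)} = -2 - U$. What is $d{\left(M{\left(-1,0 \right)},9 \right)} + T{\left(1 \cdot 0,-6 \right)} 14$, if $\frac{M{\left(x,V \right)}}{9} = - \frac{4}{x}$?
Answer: $-38$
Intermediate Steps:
$M{\left(x,V \right)} = - \frac{36}{x}$ ($M{\left(x,V \right)} = 9 \left(- \frac{4}{x}\right) = - \frac{36}{x}$)
$T{\left(P,h \right)} = - 3 P$
$d{\left(M{\left(-1,0 \right)},9 \right)} + T{\left(1 \cdot 0,-6 \right)} 14 = \left(-2 - - \frac{36}{-1}\right) + - 3 \cdot 1 \cdot 0 \cdot 14 = \left(-2 - \left(-36\right) \left(-1\right)\right) + \left(-3\right) 0 \cdot 14 = \left(-2 - 36\right) + 0 \cdot 14 = \left(-2 - 36\right) + 0 = -38 + 0 = -38$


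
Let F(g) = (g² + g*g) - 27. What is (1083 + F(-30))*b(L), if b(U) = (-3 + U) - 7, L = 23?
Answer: 37128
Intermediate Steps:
F(g) = -27 + 2*g² (F(g) = (g² + g²) - 27 = 2*g² - 27 = -27 + 2*g²)
b(U) = -10 + U
(1083 + F(-30))*b(L) = (1083 + (-27 + 2*(-30)²))*(-10 + 23) = (1083 + (-27 + 2*900))*13 = (1083 + (-27 + 1800))*13 = (1083 + 1773)*13 = 2856*13 = 37128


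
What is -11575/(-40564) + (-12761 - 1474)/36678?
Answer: -25480115/247967732 ≈ -0.10276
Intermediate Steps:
-11575/(-40564) + (-12761 - 1474)/36678 = -11575*(-1/40564) - 14235*1/36678 = 11575/40564 - 4745/12226 = -25480115/247967732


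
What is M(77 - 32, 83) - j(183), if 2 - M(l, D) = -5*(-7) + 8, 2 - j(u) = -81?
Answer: -124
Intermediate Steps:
j(u) = 83 (j(u) = 2 - 1*(-81) = 2 + 81 = 83)
M(l, D) = -41 (M(l, D) = 2 - (-5*(-7) + 8) = 2 - (35 + 8) = 2 - 1*43 = 2 - 43 = -41)
M(77 - 32, 83) - j(183) = -41 - 1*83 = -41 - 83 = -124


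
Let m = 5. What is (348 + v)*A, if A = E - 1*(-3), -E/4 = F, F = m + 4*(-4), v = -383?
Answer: -1645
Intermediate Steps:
F = -11 (F = 5 + 4*(-4) = 5 - 16 = -11)
E = 44 (E = -4*(-11) = 44)
A = 47 (A = 44 - 1*(-3) = 44 + 3 = 47)
(348 + v)*A = (348 - 383)*47 = -35*47 = -1645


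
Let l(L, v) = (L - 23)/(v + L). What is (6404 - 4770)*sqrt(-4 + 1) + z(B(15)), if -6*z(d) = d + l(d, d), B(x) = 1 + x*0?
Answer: 5/3 + 1634*I*sqrt(3) ≈ 1.6667 + 2830.2*I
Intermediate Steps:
l(L, v) = (-23 + L)/(L + v)
B(x) = 1 (B(x) = 1 + 0 = 1)
z(d) = -d/6 - (-23 + d)/(12*d) (z(d) = -(d + (-23 + d)/(d + d))/6 = -(d + (-23 + d)/((2*d)))/6 = -(d + (1/(2*d))*(-23 + d))/6 = -(d + (-23 + d)/(2*d))/6 = -d/6 - (-23 + d)/(12*d))
(6404 - 4770)*sqrt(-4 + 1) + z(B(15)) = (6404 - 4770)*sqrt(-4 + 1) + (1/12)*(23 - 1*1 - 2*1**2)/1 = 1634*sqrt(-3) + (1/12)*1*(23 - 1 - 2*1) = 1634*(I*sqrt(3)) + (1/12)*1*(23 - 1 - 2) = 1634*I*sqrt(3) + (1/12)*1*20 = 1634*I*sqrt(3) + 5/3 = 5/3 + 1634*I*sqrt(3)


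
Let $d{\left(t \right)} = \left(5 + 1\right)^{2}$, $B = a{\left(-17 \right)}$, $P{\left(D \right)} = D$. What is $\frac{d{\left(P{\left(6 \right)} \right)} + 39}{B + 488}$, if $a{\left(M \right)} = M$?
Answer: $\frac{25}{157} \approx 0.15924$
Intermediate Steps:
$B = -17$
$d{\left(t \right)} = 36$ ($d{\left(t \right)} = 6^{2} = 36$)
$\frac{d{\left(P{\left(6 \right)} \right)} + 39}{B + 488} = \frac{36 + 39}{-17 + 488} = \frac{75}{471} = 75 \cdot \frac{1}{471} = \frac{25}{157}$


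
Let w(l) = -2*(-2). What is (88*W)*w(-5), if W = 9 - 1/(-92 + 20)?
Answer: 28556/9 ≈ 3172.9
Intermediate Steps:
w(l) = 4
W = 649/72 (W = 9 - 1/(-72) = 9 - 1*(-1/72) = 9 + 1/72 = 649/72 ≈ 9.0139)
(88*W)*w(-5) = (88*(649/72))*4 = (7139/9)*4 = 28556/9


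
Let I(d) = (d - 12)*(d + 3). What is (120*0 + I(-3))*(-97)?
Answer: 0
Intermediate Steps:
I(d) = (-12 + d)*(3 + d)
(120*0 + I(-3))*(-97) = (120*0 + (-36 + (-3)² - 9*(-3)))*(-97) = (0 + (-36 + 9 + 27))*(-97) = (0 + 0)*(-97) = 0*(-97) = 0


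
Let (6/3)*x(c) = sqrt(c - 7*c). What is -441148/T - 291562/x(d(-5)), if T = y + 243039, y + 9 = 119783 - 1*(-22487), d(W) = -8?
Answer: -110287/96325 - 145781*sqrt(3)/3 ≈ -84168.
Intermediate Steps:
y = 142261 (y = -9 + (119783 - 1*(-22487)) = -9 + (119783 + 22487) = -9 + 142270 = 142261)
x(c) = sqrt(6)*sqrt(-c)/2 (x(c) = sqrt(c - 7*c)/2 = sqrt(-6*c)/2 = (sqrt(6)*sqrt(-c))/2 = sqrt(6)*sqrt(-c)/2)
T = 385300 (T = 142261 + 243039 = 385300)
-441148/T - 291562/x(d(-5)) = -441148/385300 - 291562*sqrt(3)/6 = -441148*1/385300 - 291562*sqrt(3)/6 = -110287/96325 - 291562*sqrt(3)/6 = -110287/96325 - 145781*sqrt(3)/3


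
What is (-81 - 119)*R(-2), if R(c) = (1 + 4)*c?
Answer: 2000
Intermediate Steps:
R(c) = 5*c
(-81 - 119)*R(-2) = (-81 - 119)*(5*(-2)) = -200*(-10) = 2000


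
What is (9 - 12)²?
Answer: 9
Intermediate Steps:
(9 - 12)² = (-3)² = 9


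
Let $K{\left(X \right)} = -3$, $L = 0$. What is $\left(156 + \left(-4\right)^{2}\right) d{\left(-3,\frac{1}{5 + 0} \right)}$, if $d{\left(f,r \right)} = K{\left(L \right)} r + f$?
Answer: $- \frac{3096}{5} \approx -619.2$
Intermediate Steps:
$d{\left(f,r \right)} = f - 3 r$ ($d{\left(f,r \right)} = - 3 r + f = f - 3 r$)
$\left(156 + \left(-4\right)^{2}\right) d{\left(-3,\frac{1}{5 + 0} \right)} = \left(156 + \left(-4\right)^{2}\right) \left(-3 - \frac{3}{5 + 0}\right) = \left(156 + 16\right) \left(-3 - \frac{3}{5}\right) = 172 \left(-3 - \frac{3}{5}\right) = 172 \left(- \frac{18}{5}\right) = - \frac{3096}{5}$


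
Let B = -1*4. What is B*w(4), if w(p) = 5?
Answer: -20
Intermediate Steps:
B = -4
B*w(4) = -4*5 = -20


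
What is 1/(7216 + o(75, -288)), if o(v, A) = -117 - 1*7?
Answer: 1/7092 ≈ 0.00014100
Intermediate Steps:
o(v, A) = -124 (o(v, A) = -117 - 7 = -124)
1/(7216 + o(75, -288)) = 1/(7216 - 124) = 1/7092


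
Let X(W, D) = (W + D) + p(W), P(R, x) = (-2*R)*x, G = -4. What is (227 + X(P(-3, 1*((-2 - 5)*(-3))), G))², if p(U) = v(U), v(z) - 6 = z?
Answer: 231361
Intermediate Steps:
v(z) = 6 + z
p(U) = 6 + U
P(R, x) = -2*R*x
X(W, D) = 6 + D + 2*W (X(W, D) = (W + D) + (6 + W) = (D + W) + (6 + W) = 6 + D + 2*W)
(227 + X(P(-3, 1*((-2 - 5)*(-3))), G))² = (227 + (6 - 4 + 2*(-2*(-3)*1*((-2 - 5)*(-3)))))² = (227 + (6 - 4 + 2*(-2*(-3)*1*(-7*(-3)))))² = (227 + (6 - 4 + 2*(-2*(-3)*1*21)))² = (227 + (6 - 4 + 2*(-2*(-3)*21)))² = (227 + (6 - 4 + 2*126))² = (227 + (6 - 4 + 252))² = (227 + 254)² = 481² = 231361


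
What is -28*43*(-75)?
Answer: 90300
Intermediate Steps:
-28*43*(-75) = -1204*(-75) = 90300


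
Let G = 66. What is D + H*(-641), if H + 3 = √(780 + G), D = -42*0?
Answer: 1923 - 1923*√94 ≈ -16721.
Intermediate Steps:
D = 0
H = -3 + 3*√94 (H = -3 + √(780 + 66) = -3 + √846 = -3 + 3*√94 ≈ 26.086)
D + H*(-641) = 0 + (-3 + 3*√94)*(-641) = 0 + (1923 - 1923*√94) = 1923 - 1923*√94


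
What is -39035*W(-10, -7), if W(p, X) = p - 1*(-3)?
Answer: 273245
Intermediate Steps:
W(p, X) = 3 + p (W(p, X) = p + 3 = 3 + p)
-39035*W(-10, -7) = -39035*(3 - 10) = -39035*(-7) = 273245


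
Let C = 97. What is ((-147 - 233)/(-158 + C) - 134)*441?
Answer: -3437154/61 ≈ -56347.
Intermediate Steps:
((-147 - 233)/(-158 + C) - 134)*441 = ((-147 - 233)/(-158 + 97) - 134)*441 = (-380/(-61) - 134)*441 = (-380*(-1/61) - 134)*441 = (380/61 - 134)*441 = -7794/61*441 = -3437154/61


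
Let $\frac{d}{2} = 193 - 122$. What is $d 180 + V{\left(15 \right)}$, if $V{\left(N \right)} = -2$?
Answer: $25558$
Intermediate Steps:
$d = 142$ ($d = 2 \left(193 - 122\right) = 2 \cdot 71 = 142$)
$d 180 + V{\left(15 \right)} = 142 \cdot 180 - 2 = 25560 - 2 = 25558$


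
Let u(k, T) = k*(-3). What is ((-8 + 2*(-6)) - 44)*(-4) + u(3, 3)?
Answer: 247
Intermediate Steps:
u(k, T) = -3*k
((-8 + 2*(-6)) - 44)*(-4) + u(3, 3) = ((-8 + 2*(-6)) - 44)*(-4) - 3*3 = ((-8 - 12) - 44)*(-4) - 9 = (-20 - 44)*(-4) - 9 = -64*(-4) - 9 = 256 - 9 = 247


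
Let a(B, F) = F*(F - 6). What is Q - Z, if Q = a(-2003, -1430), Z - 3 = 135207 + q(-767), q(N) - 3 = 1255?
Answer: 1917012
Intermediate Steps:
a(B, F) = F*(-6 + F)
q(N) = 1258 (q(N) = 3 + 1255 = 1258)
Z = 136468 (Z = 3 + (135207 + 1258) = 3 + 136465 = 136468)
Q = 2053480 (Q = -1430*(-6 - 1430) = -1430*(-1436) = 2053480)
Q - Z = 2053480 - 1*136468 = 2053480 - 136468 = 1917012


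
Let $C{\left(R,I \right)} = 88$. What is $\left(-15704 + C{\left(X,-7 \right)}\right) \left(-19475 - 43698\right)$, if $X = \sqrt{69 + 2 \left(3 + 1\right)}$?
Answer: $986509568$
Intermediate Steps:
$X = \sqrt{77}$ ($X = \sqrt{69 + 2 \cdot 4} = \sqrt{69 + 8} = \sqrt{77} \approx 8.775$)
$\left(-15704 + C{\left(X,-7 \right)}\right) \left(-19475 - 43698\right) = \left(-15704 + 88\right) \left(-19475 - 43698\right) = \left(-15616\right) \left(-63173\right) = 986509568$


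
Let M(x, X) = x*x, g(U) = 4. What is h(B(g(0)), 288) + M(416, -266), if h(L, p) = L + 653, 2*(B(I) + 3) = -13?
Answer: 347399/2 ≈ 1.7370e+5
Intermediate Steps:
B(I) = -19/2 (B(I) = -3 + (1/2)*(-13) = -3 - 13/2 = -19/2)
M(x, X) = x**2
h(L, p) = 653 + L
h(B(g(0)), 288) + M(416, -266) = (653 - 19/2) + 416**2 = 1287/2 + 173056 = 347399/2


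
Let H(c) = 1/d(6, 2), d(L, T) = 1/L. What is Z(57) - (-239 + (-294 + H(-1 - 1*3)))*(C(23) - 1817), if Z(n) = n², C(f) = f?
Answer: -942189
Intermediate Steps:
H(c) = 6 (H(c) = 1/(1/6) = 1/(⅙) = 6)
Z(57) - (-239 + (-294 + H(-1 - 1*3)))*(C(23) - 1817) = 57² - (-239 + (-294 + 6))*(23 - 1817) = 3249 - (-239 - 288)*(-1794) = 3249 - (-527)*(-1794) = 3249 - 1*945438 = 3249 - 945438 = -942189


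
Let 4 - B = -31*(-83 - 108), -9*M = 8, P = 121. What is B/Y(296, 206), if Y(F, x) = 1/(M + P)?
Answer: -6396277/9 ≈ -7.1070e+5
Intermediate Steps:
M = -8/9 (M = -⅑*8 = -8/9 ≈ -0.88889)
B = -5917 (B = 4 - (-31)*(-83 - 108) = 4 - (-31)*(-191) = 4 - 1*5921 = 4 - 5921 = -5917)
Y(F, x) = 9/1081 (Y(F, x) = 1/(-8/9 + 121) = 1/(1081/9) = 9/1081)
B/Y(296, 206) = -5917/9/1081 = -5917*1081/9 = -6396277/9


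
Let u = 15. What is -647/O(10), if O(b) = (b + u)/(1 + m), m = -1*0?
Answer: -647/25 ≈ -25.880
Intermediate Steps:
m = 0
O(b) = 15 + b (O(b) = (b + 15)/(1 + 0) = (15 + b)/1 = (15 + b)*1 = 15 + b)
-647/O(10) = -647/(15 + 10) = -647/25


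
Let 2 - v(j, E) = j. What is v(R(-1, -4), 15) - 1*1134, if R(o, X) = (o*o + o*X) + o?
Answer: -1136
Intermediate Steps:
R(o, X) = o + o² + X*o (R(o, X) = (o² + X*o) + o = o + o² + X*o)
v(j, E) = 2 - j
v(R(-1, -4), 15) - 1*1134 = (2 - (-1)*(1 - 4 - 1)) - 1*1134 = (2 - (-1)*(-4)) - 1134 = (2 - 1*4) - 1134 = (2 - 4) - 1134 = -2 - 1134 = -1136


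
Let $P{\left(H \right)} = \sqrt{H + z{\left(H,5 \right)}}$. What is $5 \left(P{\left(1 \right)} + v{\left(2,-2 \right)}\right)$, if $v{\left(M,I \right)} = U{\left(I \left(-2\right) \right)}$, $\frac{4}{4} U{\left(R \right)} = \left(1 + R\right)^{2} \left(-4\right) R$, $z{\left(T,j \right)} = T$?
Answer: $-2000 + 5 \sqrt{2} \approx -1992.9$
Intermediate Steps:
$P{\left(H \right)} = \sqrt{2} \sqrt{H}$ ($P{\left(H \right)} = \sqrt{H + H} = \sqrt{2 H} = \sqrt{2} \sqrt{H}$)
$U{\left(R \right)} = - 4 R \left(1 + R\right)^{2}$ ($U{\left(R \right)} = \left(1 + R\right)^{2} \left(-4\right) R = - 4 \left(1 + R\right)^{2} R = - 4 R \left(1 + R\right)^{2}$)
$v{\left(M,I \right)} = 8 I \left(1 - 2 I\right)^{2}$ ($v{\left(M,I \right)} = - 4 I \left(-2\right) \left(1 + I \left(-2\right)\right)^{2} = - 4 \left(- 2 I\right) \left(1 - 2 I\right)^{2} = 8 I \left(1 - 2 I\right)^{2}$)
$5 \left(P{\left(1 \right)} + v{\left(2,-2 \right)}\right) = 5 \left(\sqrt{2} \sqrt{1} + 8 \left(-2\right) \left(-1 + 2 \left(-2\right)\right)^{2}\right) = 5 \left(\sqrt{2} \cdot 1 + 8 \left(-2\right) \left(-1 - 4\right)^{2}\right) = 5 \left(\sqrt{2} + 8 \left(-2\right) \left(-5\right)^{2}\right) = 5 \left(\sqrt{2} + 8 \left(-2\right) 25\right) = 5 \left(\sqrt{2} - 400\right) = 5 \left(-400 + \sqrt{2}\right) = -2000 + 5 \sqrt{2}$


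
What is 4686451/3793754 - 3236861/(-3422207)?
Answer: 28317859783551/12983011495078 ≈ 2.1811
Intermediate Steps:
4686451/3793754 - 3236861/(-3422207) = 4686451*(1/3793754) - 3236861*(-1/3422207) = 4686451/3793754 + 3236861/3422207 = 28317859783551/12983011495078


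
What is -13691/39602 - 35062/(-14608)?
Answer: 297131799/144626504 ≈ 2.0545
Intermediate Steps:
-13691/39602 - 35062/(-14608) = -13691*1/39602 - 35062*(-1/14608) = -13691/39602 + 17531/7304 = 297131799/144626504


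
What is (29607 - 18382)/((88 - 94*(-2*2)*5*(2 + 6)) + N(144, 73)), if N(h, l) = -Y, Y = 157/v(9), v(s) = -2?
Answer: 22450/30413 ≈ 0.73817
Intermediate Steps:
Y = -157/2 (Y = 157/(-2) = 157*(-½) = -157/2 ≈ -78.500)
N(h, l) = 157/2 (N(h, l) = -1*(-157/2) = 157/2)
(29607 - 18382)/((88 - 94*(-2*2)*5*(2 + 6)) + N(144, 73)) = (29607 - 18382)/((88 - 94*(-2*2)*5*(2 + 6)) + 157/2) = 11225/((88 - (-376)*5*8) + 157/2) = 11225/((88 - (-376)*40) + 157/2) = 11225/((88 - 94*(-160)) + 157/2) = 11225/((88 + 15040) + 157/2) = 11225/(15128 + 157/2) = 11225/(30413/2) = 11225*(2/30413) = 22450/30413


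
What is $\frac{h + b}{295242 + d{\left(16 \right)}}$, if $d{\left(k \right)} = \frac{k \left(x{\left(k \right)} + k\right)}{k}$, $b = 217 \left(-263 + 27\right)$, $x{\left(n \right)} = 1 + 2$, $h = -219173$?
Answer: $- \frac{270385}{295261} \approx -0.91575$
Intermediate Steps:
$x{\left(n \right)} = 3$
$b = -51212$ ($b = 217 \left(-236\right) = -51212$)
$d{\left(k \right)} = 3 + k$ ($d{\left(k \right)} = \frac{k \left(3 + k\right)}{k} = 3 + k$)
$\frac{h + b}{295242 + d{\left(16 \right)}} = \frac{-219173 - 51212}{295242 + \left(3 + 16\right)} = - \frac{270385}{295242 + 19} = - \frac{270385}{295261}$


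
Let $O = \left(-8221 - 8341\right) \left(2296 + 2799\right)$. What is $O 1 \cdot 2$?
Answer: $-168766780$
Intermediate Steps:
$O = -84383390$ ($O = \left(-16562\right) 5095 = -84383390$)
$O 1 \cdot 2 = - 84383390 \cdot 1 \cdot 2 = \left(-84383390\right) 2 = -168766780$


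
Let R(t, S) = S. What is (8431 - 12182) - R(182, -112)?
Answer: -3639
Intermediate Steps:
(8431 - 12182) - R(182, -112) = (8431 - 12182) - 1*(-112) = -3751 + 112 = -3639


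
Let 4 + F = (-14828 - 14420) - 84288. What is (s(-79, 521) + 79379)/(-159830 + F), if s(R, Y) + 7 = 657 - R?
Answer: -40054/136685 ≈ -0.29304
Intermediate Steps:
F = -113540 (F = -4 + ((-14828 - 14420) - 84288) = -4 + (-29248 - 84288) = -4 - 113536 = -113540)
s(R, Y) = 650 - R (s(R, Y) = -7 + (657 - R) = 650 - R)
(s(-79, 521) + 79379)/(-159830 + F) = ((650 - 1*(-79)) + 79379)/(-159830 - 113540) = ((650 + 79) + 79379)/(-273370) = (729 + 79379)*(-1/273370) = 80108*(-1/273370) = -40054/136685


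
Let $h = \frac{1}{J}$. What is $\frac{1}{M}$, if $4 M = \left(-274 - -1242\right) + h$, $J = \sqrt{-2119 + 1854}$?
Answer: $\frac{1026080}{248311361} + \frac{4 i \sqrt{265}}{248311361} \approx 0.0041322 + 2.6223 \cdot 10^{-7} i$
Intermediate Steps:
$J = i \sqrt{265}$ ($J = \sqrt{-265} = i \sqrt{265} \approx 16.279 i$)
$h = - \frac{i \sqrt{265}}{265}$ ($h = \frac{1}{i \sqrt{265}} = - \frac{i \sqrt{265}}{265} \approx - 0.06143 i$)
$M = 242 - \frac{i \sqrt{265}}{1060}$ ($M = \frac{\left(-274 - -1242\right) - \frac{i \sqrt{265}}{265}}{4} = \frac{\left(-274 + 1242\right) - \frac{i \sqrt{265}}{265}}{4} = \frac{968 - \frac{i \sqrt{265}}{265}}{4} = 242 - \frac{i \sqrt{265}}{1060} \approx 242.0 - 0.015357 i$)
$\frac{1}{M} = \frac{1}{242 - \frac{i \sqrt{265}}{1060}}$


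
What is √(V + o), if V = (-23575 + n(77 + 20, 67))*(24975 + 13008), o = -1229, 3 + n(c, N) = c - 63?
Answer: 7*I*√18250469 ≈ 29904.0*I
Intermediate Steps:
n(c, N) = -66 + c (n(c, N) = -3 + (c - 63) = -3 + (-63 + c) = -66 + c)
V = -894271752 (V = (-23575 + (-66 + (77 + 20)))*(24975 + 13008) = (-23575 + (-66 + 97))*37983 = (-23575 + 31)*37983 = -23544*37983 = -894271752)
√(V + o) = √(-894271752 - 1229) = √(-894272981) = 7*I*√18250469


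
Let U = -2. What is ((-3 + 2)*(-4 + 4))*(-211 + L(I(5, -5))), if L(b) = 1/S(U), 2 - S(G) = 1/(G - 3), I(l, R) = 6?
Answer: 0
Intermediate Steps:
S(G) = 2 - 1/(-3 + G) (S(G) = 2 - 1/(G - 3) = 2 - 1/(-3 + G))
L(b) = 5/11 (L(b) = 1/((-7 + 2*(-2))/(-3 - 2)) = 1/((-7 - 4)/(-5)) = 1/(-⅕*(-11)) = 1/(11/5) = 5/11)
((-3 + 2)*(-4 + 4))*(-211 + L(I(5, -5))) = ((-3 + 2)*(-4 + 4))*(-211 + 5/11) = -1*0*(-2316/11) = 0*(-2316/11) = 0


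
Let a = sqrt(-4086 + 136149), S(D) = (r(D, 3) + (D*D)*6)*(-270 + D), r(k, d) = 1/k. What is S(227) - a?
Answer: -3017847457/227 - sqrt(132063) ≈ -1.3295e+7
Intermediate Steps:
S(D) = (-270 + D)*(1/D + 6*D**2) (S(D) = (1/D + (D*D)*6)*(-270 + D) = (1/D + D**2*6)*(-270 + D) = (1/D + 6*D**2)*(-270 + D) = (-270 + D)*(1/D + 6*D**2))
a = sqrt(132063) ≈ 363.40
S(227) - a = (-270 + 227 - 1620*227**3 + 6*227**4)/227 - sqrt(132063) = (-270 + 227 - 1620*11697083 + 6*2655237841)/227 - sqrt(132063) = (-270 + 227 - 18949274460 + 15931427046)/227 - sqrt(132063) = (1/227)*(-3017847457) - sqrt(132063) = -3017847457/227 - sqrt(132063)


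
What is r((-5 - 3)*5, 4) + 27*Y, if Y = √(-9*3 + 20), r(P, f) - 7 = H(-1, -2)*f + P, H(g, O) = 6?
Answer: -9 + 27*I*√7 ≈ -9.0 + 71.435*I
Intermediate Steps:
r(P, f) = 7 + P + 6*f (r(P, f) = 7 + (6*f + P) = 7 + (P + 6*f) = 7 + P + 6*f)
Y = I*√7 (Y = √(-27 + 20) = √(-7) = I*√7 ≈ 2.6458*I)
r((-5 - 3)*5, 4) + 27*Y = (7 + (-5 - 3)*5 + 6*4) + 27*(I*√7) = (7 - 8*5 + 24) + 27*I*√7 = (7 - 40 + 24) + 27*I*√7 = -9 + 27*I*√7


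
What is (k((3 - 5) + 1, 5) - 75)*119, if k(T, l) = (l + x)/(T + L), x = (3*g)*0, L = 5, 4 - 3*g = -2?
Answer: -35105/4 ≈ -8776.3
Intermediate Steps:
g = 2 (g = 4/3 - ⅓*(-2) = 4/3 + ⅔ = 2)
x = 0 (x = (3*2)*0 = 6*0 = 0)
k(T, l) = l/(5 + T) (k(T, l) = (l + 0)/(T + 5) = l/(5 + T))
(k((3 - 5) + 1, 5) - 75)*119 = (5/(5 + ((3 - 5) + 1)) - 75)*119 = (5/(5 + (-2 + 1)) - 75)*119 = (5/(5 - 1) - 75)*119 = (5/4 - 75)*119 = -295/4*119 = -35105/4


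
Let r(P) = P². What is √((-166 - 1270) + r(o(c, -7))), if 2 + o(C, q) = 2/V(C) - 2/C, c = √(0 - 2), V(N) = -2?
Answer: √(-1436 + (3 - I*√2)²) ≈ 0.1122 - 37.802*I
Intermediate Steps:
c = I*√2 (c = √(-2) = I*√2 ≈ 1.4142*I)
o(C, q) = -3 - 2/C (o(C, q) = -2 + (2/(-2) - 2/C) = -2 + (2*(-½) - 2/C) = -2 + (-1 - 2/C) = -3 - 2/C)
√((-166 - 1270) + r(o(c, -7))) = √((-166 - 1270) + (-3 - 2*(-I*√2/2))²) = √(-1436 + (-3 - (-1)*I*√2)²) = √(-1436 + (-3 + I*√2)²)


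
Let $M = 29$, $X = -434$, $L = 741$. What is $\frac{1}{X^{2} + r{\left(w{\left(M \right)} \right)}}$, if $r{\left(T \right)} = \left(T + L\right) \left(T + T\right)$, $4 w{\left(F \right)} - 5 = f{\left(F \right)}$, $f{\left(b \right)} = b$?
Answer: $\frac{2}{402195} \approx 4.9727 \cdot 10^{-6}$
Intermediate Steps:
$w{\left(F \right)} = \frac{5}{4} + \frac{F}{4}$
$r{\left(T \right)} = 2 T \left(741 + T\right)$ ($r{\left(T \right)} = \left(T + 741\right) \left(T + T\right) = \left(741 + T\right) 2 T = 2 T \left(741 + T\right)$)
$\frac{1}{X^{2} + r{\left(w{\left(M \right)} \right)}} = \frac{1}{\left(-434\right)^{2} + 2 \left(\frac{5}{4} + \frac{1}{4} \cdot 29\right) \left(741 + \left(\frac{5}{4} + \frac{1}{4} \cdot 29\right)\right)} = \frac{1}{188356 + 2 \left(\frac{5}{4} + \frac{29}{4}\right) \left(741 + \left(\frac{5}{4} + \frac{29}{4}\right)\right)} = \frac{1}{188356 + 2 \cdot \frac{17}{2} \left(741 + \frac{17}{2}\right)} = \frac{1}{188356 + 2 \cdot \frac{17}{2} \cdot \frac{1499}{2}} = \frac{1}{188356 + \frac{25483}{2}} = \frac{1}{\frac{402195}{2}} = \frac{2}{402195}$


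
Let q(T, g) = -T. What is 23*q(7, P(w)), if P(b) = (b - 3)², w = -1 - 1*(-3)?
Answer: -161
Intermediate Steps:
w = 2 (w = -1 + 3 = 2)
P(b) = (-3 + b)²
23*q(7, P(w)) = 23*(-1*7) = 23*(-7) = -161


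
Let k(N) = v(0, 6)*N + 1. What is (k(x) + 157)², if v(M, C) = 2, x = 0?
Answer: 24964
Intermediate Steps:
k(N) = 1 + 2*N (k(N) = 2*N + 1 = 1 + 2*N)
(k(x) + 157)² = ((1 + 2*0) + 157)² = ((1 + 0) + 157)² = (1 + 157)² = 158² = 24964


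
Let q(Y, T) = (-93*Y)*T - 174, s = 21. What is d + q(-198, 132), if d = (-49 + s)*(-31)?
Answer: 2431342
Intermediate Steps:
q(Y, T) = -174 - 93*T*Y (q(Y, T) = -93*T*Y - 174 = -174 - 93*T*Y)
d = 868 (d = (-49 + 21)*(-31) = -28*(-31) = 868)
d + q(-198, 132) = 868 + (-174 - 93*132*(-198)) = 868 + (-174 + 2430648) = 868 + 2430474 = 2431342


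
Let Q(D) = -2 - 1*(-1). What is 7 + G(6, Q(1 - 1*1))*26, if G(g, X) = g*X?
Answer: -149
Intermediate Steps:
Q(D) = -1 (Q(D) = -2 + 1 = -1)
G(g, X) = X*g
7 + G(6, Q(1 - 1*1))*26 = 7 - 1*6*26 = 7 - 6*26 = 7 - 156 = -149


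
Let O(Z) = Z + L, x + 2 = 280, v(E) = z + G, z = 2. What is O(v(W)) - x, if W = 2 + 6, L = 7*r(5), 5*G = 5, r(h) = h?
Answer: -240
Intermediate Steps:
G = 1 (G = (1/5)*5 = 1)
L = 35 (L = 7*5 = 35)
W = 8
v(E) = 3 (v(E) = 2 + 1 = 3)
x = 278 (x = -2 + 280 = 278)
O(Z) = 35 + Z (O(Z) = Z + 35 = 35 + Z)
O(v(W)) - x = (35 + 3) - 1*278 = 38 - 278 = -240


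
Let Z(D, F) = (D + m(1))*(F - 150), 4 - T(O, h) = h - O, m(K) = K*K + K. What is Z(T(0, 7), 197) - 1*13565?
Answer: -13612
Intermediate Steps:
m(K) = K + K² (m(K) = K² + K = K + K²)
T(O, h) = 4 + O - h (T(O, h) = 4 - (h - O) = 4 + (O - h) = 4 + O - h)
Z(D, F) = (-150 + F)*(2 + D) (Z(D, F) = (D + 1*(1 + 1))*(F - 150) = (D + 1*2)*(-150 + F) = (D + 2)*(-150 + F) = (2 + D)*(-150 + F) = (-150 + F)*(2 + D))
Z(T(0, 7), 197) - 1*13565 = (-300 - 150*(4 + 0 - 1*7) + 2*197 + (4 + 0 - 1*7)*197) - 1*13565 = (-300 - 150*(4 + 0 - 7) + 394 + (4 + 0 - 7)*197) - 13565 = (-300 - 150*(-3) + 394 - 3*197) - 13565 = (-300 + 450 + 394 - 591) - 13565 = -47 - 13565 = -13612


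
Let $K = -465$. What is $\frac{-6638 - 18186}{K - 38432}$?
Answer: $\frac{24824}{38897} \approx 0.6382$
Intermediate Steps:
$\frac{-6638 - 18186}{K - 38432} = \frac{-6638 - 18186}{-465 - 38432} = - \frac{24824}{-38897} = \left(-24824\right) \left(- \frac{1}{38897}\right) = \frac{24824}{38897}$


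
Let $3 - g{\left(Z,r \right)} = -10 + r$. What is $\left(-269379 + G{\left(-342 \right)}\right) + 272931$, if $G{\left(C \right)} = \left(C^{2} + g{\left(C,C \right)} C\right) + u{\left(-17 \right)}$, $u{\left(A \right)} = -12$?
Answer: $-906$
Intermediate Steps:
$g{\left(Z,r \right)} = 13 - r$ ($g{\left(Z,r \right)} = 3 - \left(-10 + r\right) = 13 - r$)
$G{\left(C \right)} = -12 + C^{2} + C \left(13 - C\right)$ ($G{\left(C \right)} = \left(C^{2} + \left(13 - C\right) C\right) - 12 = \left(C^{2} + C \left(13 - C\right)\right) - 12 = -12 + C^{2} + C \left(13 - C\right)$)
$\left(-269379 + G{\left(-342 \right)}\right) + 272931 = \left(-269379 + \left(-12 + 13 \left(-342\right)\right)\right) + 272931 = \left(-269379 - 4458\right) + 272931 = -273837 + 272931 = -906$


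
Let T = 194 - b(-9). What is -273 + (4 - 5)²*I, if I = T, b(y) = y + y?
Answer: -61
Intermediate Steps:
b(y) = 2*y
T = 212 (T = 194 - 2*(-9) = 194 - 1*(-18) = 194 + 18 = 212)
I = 212
-273 + (4 - 5)²*I = -273 + (4 - 5)²*212 = -273 + (-1)²*212 = -273 + 1*212 = -273 + 212 = -61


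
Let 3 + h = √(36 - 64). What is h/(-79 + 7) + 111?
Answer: 2665/24 - I*√7/36 ≈ 111.04 - 0.073493*I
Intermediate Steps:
h = -3 + 2*I*√7 (h = -3 + √(36 - 64) = -3 + √(-28) = -3 + 2*I*√7 ≈ -3.0 + 5.2915*I)
h/(-79 + 7) + 111 = (-3 + 2*I*√7)/(-79 + 7) + 111 = (-3 + 2*I*√7)/(-72) + 111 = (-3 + 2*I*√7)*(-1/72) + 111 = (1/24 - I*√7/36) + 111 = 2665/24 - I*√7/36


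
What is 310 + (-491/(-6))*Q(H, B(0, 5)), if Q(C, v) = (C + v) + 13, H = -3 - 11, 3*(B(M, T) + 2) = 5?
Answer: 1808/9 ≈ 200.89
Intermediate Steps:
B(M, T) = -⅓ (B(M, T) = -2 + (⅓)*5 = -2 + 5/3 = -⅓)
H = -14
Q(C, v) = 13 + C + v
310 + (-491/(-6))*Q(H, B(0, 5)) = 310 + (-491/(-6))*(13 - 14 - ⅓) = 310 - 491*(-⅙)*(-4/3) = 310 + (491/6)*(-4/3) = 310 - 982/9 = 1808/9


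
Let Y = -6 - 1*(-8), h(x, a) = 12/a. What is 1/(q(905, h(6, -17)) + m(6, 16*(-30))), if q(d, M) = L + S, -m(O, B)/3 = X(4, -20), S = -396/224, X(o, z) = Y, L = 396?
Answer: 56/21741 ≈ 0.0025758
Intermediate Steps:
Y = 2 (Y = -6 + 8 = 2)
X(o, z) = 2
S = -99/56 (S = -396*1/224 = -99/56 ≈ -1.7679)
m(O, B) = -6 (m(O, B) = -3*2 = -6)
q(d, M) = 22077/56 (q(d, M) = 396 - 99/56 = 22077/56)
1/(q(905, h(6, -17)) + m(6, 16*(-30))) = 1/(22077/56 - 6) = 1/(21741/56) = 56/21741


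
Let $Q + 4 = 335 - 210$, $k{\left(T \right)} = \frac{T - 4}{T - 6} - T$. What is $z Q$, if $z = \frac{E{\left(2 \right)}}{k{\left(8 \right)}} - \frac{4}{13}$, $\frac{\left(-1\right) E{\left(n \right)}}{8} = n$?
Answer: $\frac{11132}{39} \approx 285.44$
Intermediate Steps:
$E{\left(n \right)} = - 8 n$
$k{\left(T \right)} = - T + \frac{-4 + T}{-6 + T}$ ($k{\left(T \right)} = \frac{-4 + T}{-6 + T} - T = - T + \frac{-4 + T}{-6 + T}$)
$Q = 121$ ($Q = -4 + \left(335 - 210\right) = -4 + 125 = 121$)
$z = \frac{92}{39}$ ($z = \frac{\left(-8\right) 2}{\frac{1}{-6 + 8} \left(-4 - 8^{2} + 7 \cdot 8\right)} - \frac{4}{13} = - \frac{16}{\frac{1}{2} \left(-4 - 64 + 56\right)} - \frac{4}{13} = - \frac{16}{\frac{1}{2} \left(-12\right)} - \frac{4}{13} = - \frac{16}{-6} - \frac{4}{13} = \left(-16\right) \left(- \frac{1}{6}\right) - \frac{4}{13} = \frac{8}{3} - \frac{4}{13} = \frac{92}{39} \approx 2.359$)
$z Q = \frac{92}{39} \cdot 121 = \frac{11132}{39}$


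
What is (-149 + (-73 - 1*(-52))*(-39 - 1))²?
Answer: 477481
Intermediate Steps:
(-149 + (-73 - 1*(-52))*(-39 - 1))² = (-149 + (-73 + 52)*(-40))² = (-149 - 21*(-40))² = (-149 + 840)² = 691² = 477481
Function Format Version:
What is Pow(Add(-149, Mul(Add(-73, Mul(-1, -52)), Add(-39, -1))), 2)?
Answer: 477481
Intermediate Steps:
Pow(Add(-149, Mul(Add(-73, Mul(-1, -52)), Add(-39, -1))), 2) = Pow(Add(-149, Mul(Add(-73, 52), -40)), 2) = Pow(Add(-149, Mul(-21, -40)), 2) = Pow(Add(-149, 840), 2) = Pow(691, 2) = 477481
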